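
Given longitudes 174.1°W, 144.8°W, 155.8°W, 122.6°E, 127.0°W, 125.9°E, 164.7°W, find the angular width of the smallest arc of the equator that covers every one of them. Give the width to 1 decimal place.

Sort the longitudes: -174.1°, -164.7°, -155.8°, -144.8°, -127.0°, +122.6°, +125.9°.
Eastward gaps between consecutive values (wrapping around): 9.4°, 8.9°, 11.0°, 17.8°, 249.6°, 3.3°, 60.0°.
Largest gap = 249.6° ⇒ minimal covering band is its complement: 360° − 249.6° = 110.4°.
Band runs from +122.6° eastward to -127.0°, crossing the antimeridian.

110.4°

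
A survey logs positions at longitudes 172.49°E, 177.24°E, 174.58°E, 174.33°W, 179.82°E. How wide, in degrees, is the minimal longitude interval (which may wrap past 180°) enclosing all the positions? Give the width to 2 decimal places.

Sort the longitudes: -174.33°, +172.49°, +174.58°, +177.24°, +179.82°.
Eastward gaps between consecutive values (wrapping around): 346.82°, 2.09°, 2.66°, 2.58°, 5.85°.
Largest gap = 346.82° ⇒ minimal covering band is its complement: 360° − 346.82° = 13.18°.
Band runs from +172.49° eastward to -174.33°, crossing the antimeridian.

13.18°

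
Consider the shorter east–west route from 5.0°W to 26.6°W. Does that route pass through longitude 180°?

Signed shortest Δλ = ((-26.6 − -5.0 + 180) mod 360) − 180 = -21.6°.
Going west by 21.6° from -5.0° reaches -26.6° without touching 180°.

No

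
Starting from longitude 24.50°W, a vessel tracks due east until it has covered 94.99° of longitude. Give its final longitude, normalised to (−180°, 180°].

Start at -24.50°; shift +94.99° → +70.49°.
+70.49° already lies in (−180°, 180°].

70.49°E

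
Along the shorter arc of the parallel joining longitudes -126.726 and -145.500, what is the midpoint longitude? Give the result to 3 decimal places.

-136.113°

Signed shortest Δλ from -126.726° to -145.500° is -18.774°.
Midpoint longitude = -126.726° + (-18.774°)/2 = -126.726° − 9.387° = -136.113°.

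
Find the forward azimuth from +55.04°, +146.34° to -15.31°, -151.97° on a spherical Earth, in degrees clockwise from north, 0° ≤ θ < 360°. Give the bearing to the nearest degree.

Δλ = -151.97 − 146.34 = -298.31°; wrapped into (−180°, 180°]: 61.69°.
θ = atan2( sin Δλ · cos φ₂ , cos φ₁ · sin φ₂ − sin φ₁ · cos φ₂ · cos Δλ )
  = atan2(0.84915, -0.52617) = 121.784° → normalised to [0°, 360°): 121.784°.

122°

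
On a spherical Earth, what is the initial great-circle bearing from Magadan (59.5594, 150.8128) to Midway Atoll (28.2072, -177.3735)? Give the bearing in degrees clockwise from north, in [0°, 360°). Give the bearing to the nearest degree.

Δλ = -177.3735 − 150.8128 = -328.1863°; wrapped into (−180°, 180°]: 31.8137°.
θ = atan2( sin Δλ · cos φ₂ , cos φ₁ · sin φ₂ − sin φ₁ · cos φ₂ · cos Δλ )
  = atan2(0.46456, -0.40615) = 131.163° → normalised to [0°, 360°): 131.163°.

131°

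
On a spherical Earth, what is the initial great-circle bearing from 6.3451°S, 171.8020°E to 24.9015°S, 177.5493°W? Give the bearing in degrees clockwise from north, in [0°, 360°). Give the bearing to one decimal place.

152.4°

Δλ = -177.5493 − 171.8020 = -349.3513°; wrapped into (−180°, 180°]: 10.6487°.
θ = atan2( sin Δλ · cos φ₂ , cos φ₁ · sin φ₂ − sin φ₁ · cos φ₂ · cos Δλ )
  = atan2(0.16761, -0.31996) = 152.353° → normalised to [0°, 360°): 152.353°.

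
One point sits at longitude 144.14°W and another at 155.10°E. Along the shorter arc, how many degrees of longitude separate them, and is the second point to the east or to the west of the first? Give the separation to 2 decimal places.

60.76° west

Raw difference: 155.10 − -144.14 = 299.24°.
Normalise into (−180°, 180°]: 299.24° − 360° = -60.76°.
Negative ⇒ the second point lies to the west; separation 60.76°.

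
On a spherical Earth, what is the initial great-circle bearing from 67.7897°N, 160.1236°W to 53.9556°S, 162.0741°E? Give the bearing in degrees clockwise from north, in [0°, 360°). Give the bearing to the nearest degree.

206°

Δλ = 162.0741 − -160.1236 = 322.1977°; wrapped into (−180°, 180°]: -37.8023°.
θ = atan2( sin Δλ · cos φ₂ , cos φ₁ · sin φ₂ − sin φ₁ · cos φ₂ · cos Δλ )
  = atan2(-0.36066, -0.73607) = -153.896° → normalised to [0°, 360°): 206.104°.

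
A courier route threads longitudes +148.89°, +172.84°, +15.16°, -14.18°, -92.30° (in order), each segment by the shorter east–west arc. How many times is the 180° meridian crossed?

Leg 1: +148.89° → +172.84°, shortest Δλ = 23.95° (east) — does not cross 180°.
Leg 2: +172.84° → +15.16°, shortest Δλ = -157.68° (west) — does not cross 180°.
Leg 3: +15.16° → -14.18°, shortest Δλ = -29.34° (west) — does not cross 180°.
Leg 4: -14.18° → -92.30°, shortest Δλ = -78.12° (west) — does not cross 180°.
Total crossings: 0.

0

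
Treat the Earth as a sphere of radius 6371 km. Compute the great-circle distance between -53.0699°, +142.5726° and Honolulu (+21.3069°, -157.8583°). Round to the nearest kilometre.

10052 km

Δλ = -157.8583 − 142.5726 = -300.4309°; wrapped into (−180°, 180°]: 59.5691°.
Δφ = 21.3069 − -53.0699 = 74.3768°.
a = sin²(Δφ/2) + cos φ₁ · cos φ₂ · sin²(Δλ/2) = 0.503469.
c = 2·atan2(√a, √(1−a)) = 1.57773 rad → d = 6371·c ≈ 10051.75 km.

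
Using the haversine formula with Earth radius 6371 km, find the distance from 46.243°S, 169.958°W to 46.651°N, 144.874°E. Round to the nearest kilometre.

Δλ = 144.874 − -169.958 = 314.832°; wrapped into (−180°, 180°]: -45.168°.
Δφ = 46.651 − -46.243 = 92.894°.
a = sin²(Δφ/2) + cos φ₁ · cos φ₂ · sin²(Δλ/2) = 0.595262.
c = 2·atan2(√a, √(1−a)) = 1.76249 rad → d = 6371·c ≈ 11228.83 km.

11229 km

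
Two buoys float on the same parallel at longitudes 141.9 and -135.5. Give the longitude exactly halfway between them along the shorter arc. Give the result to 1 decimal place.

-176.8°

Signed shortest Δλ from +141.9° to -135.5° is +82.6°.
Midpoint longitude = +141.9° + (+82.6°)/2 = +141.9° + 41.3° = +183.2°.
Normalise into (−180°, 180°]: -176.8°.
(The naïve average (+141.9 + -135.5)/2 = 3.2° is on the wrong side of the globe.)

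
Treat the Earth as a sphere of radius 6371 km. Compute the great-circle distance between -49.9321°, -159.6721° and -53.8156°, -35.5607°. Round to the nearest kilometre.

7354 km

Δλ = -35.5607 − -159.6721 = 124.1114°.
Δφ = -53.8156 − -49.9321 = -3.8835°.
a = sin²(Δφ/2) + cos φ₁ · cos φ₂ · sin²(Δλ/2) = 0.297723.
c = 2·atan2(√a, √(1−a)) = 1.15431 rad → d = 6371·c ≈ 7354.08 km.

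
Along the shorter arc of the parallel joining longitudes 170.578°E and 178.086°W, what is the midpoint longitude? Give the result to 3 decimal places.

Signed shortest Δλ from +170.578° to -178.086° is +11.336°.
Midpoint longitude = +170.578° + (+11.336°)/2 = +170.578° + 5.668° = +176.246°.
(The naïve average (+170.578 + -178.086)/2 = -3.754° is on the wrong side of the globe.)

176.246°E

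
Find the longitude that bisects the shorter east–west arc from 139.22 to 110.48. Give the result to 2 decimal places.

+124.85°

Signed shortest Δλ from +139.22° to +110.48° is -28.74°.
Midpoint longitude = +139.22° + (-28.74°)/2 = +139.22° − 14.37° = +124.85°.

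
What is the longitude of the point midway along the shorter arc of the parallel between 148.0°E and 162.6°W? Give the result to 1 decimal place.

Signed shortest Δλ from +148.0° to -162.6° is +49.4°.
Midpoint longitude = +148.0° + (+49.4°)/2 = +148.0° + 24.7° = +172.7°.
(The naïve average (+148.0 + -162.6)/2 = -7.3° is on the wrong side of the globe.)

172.7°E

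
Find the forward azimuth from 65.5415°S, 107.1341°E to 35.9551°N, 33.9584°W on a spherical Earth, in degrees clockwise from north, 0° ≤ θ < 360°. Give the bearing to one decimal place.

237.0°

Δλ = -33.9584 − 107.1341 = -141.0925°.
θ = atan2( sin Δλ · cos φ₂ , cos φ₁ · sin φ₂ − sin φ₁ · cos φ₂ · cos Δλ )
  = atan2(-0.50840, -0.33028) = -123.009° → normalised to [0°, 360°): 236.991°.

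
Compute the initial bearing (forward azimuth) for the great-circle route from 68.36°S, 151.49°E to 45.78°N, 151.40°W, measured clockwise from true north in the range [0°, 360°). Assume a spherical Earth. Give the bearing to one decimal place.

43.5°

Δλ = -151.40 − 151.49 = -302.89°; wrapped into (−180°, 180°]: 57.11°.
θ = atan2( sin Δλ · cos φ₂ , cos φ₁ · sin φ₂ − sin φ₁ · cos φ₂ · cos Δλ )
  = atan2(0.58563, 0.61631) = 43.538° → normalised to [0°, 360°): 43.538°.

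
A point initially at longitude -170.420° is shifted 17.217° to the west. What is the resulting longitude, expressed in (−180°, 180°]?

Start at -170.420°; shift −17.217° → -187.637°.
-187.637° lies outside (−180°, 180°]; add 360° → +172.363°.

+172.363°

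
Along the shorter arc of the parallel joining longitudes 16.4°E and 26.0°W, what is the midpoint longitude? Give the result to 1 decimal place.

Signed shortest Δλ from +16.4° to -26.0° is -42.4°.
Midpoint longitude = +16.4° + (-42.4°)/2 = +16.4° − 21.2° = -4.8°.

4.8°W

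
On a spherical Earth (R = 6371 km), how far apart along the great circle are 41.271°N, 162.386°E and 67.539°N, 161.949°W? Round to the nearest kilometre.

Δλ = -161.949 − 162.386 = -324.335°; wrapped into (−180°, 180°]: 35.665°.
Δφ = 67.539 − 41.271 = 26.268°.
a = sin²(Δφ/2) + cos φ₁ · cos φ₂ · sin²(Δλ/2) = 0.078562.
c = 2·atan2(√a, √(1−a)) = 0.56819 rad → d = 6371·c ≈ 3619.95 km.

3620 km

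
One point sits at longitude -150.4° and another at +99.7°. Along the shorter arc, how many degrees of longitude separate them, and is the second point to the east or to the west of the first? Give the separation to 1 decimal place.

Raw difference: 99.7 − -150.4 = 250.1°.
Normalise into (−180°, 180°]: 250.1° − 360° = -109.9°.
Negative ⇒ the second point lies to the west; separation 109.9°.

109.9° west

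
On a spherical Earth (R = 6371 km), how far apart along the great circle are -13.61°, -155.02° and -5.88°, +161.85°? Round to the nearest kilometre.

Δλ = 161.85 − -155.02 = 316.87°; wrapped into (−180°, 180°]: -43.13°.
Δφ = -5.88 − -13.61 = 7.73°.
a = sin²(Δφ/2) + cos φ₁ · cos φ₂ · sin²(Δλ/2) = 0.135157.
c = 2·atan2(√a, √(1−a)) = 0.75293 rad → d = 6371·c ≈ 4796.94 km.

4797 km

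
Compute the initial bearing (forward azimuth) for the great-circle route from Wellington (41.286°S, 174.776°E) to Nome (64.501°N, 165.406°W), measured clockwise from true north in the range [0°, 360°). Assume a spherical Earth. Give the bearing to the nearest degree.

Δλ = -165.406 − 174.776 = -340.182°; wrapped into (−180°, 180°]: 19.818°.
θ = atan2( sin Δλ · cos φ₂ , cos φ₁ · sin φ₂ − sin φ₁ · cos φ₂ · cos Δλ )
  = atan2(0.14595, 0.94546) = 8.776° → normalised to [0°, 360°): 8.776°.

9°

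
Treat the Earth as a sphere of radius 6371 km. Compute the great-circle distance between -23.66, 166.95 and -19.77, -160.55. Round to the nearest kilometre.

3378 km

Δλ = -160.55 − 166.95 = -327.50°; wrapped into (−180°, 180°]: 32.50°.
Δφ = -19.77 − -23.66 = 3.89°.
a = sin²(Δφ/2) + cos φ₁ · cos φ₂ · sin²(Δλ/2) = 0.068647.
c = 2·atan2(√a, √(1−a)) = 0.53020 rad → d = 6371·c ≈ 3377.90 km.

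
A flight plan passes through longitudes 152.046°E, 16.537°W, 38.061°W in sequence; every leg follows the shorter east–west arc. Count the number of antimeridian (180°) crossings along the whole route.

Leg 1: +152.046° → -16.537°, shortest Δλ = -168.583° (west) — does not cross 180°.
Leg 2: -16.537° → -38.061°, shortest Δλ = -21.524° (west) — does not cross 180°.
Total crossings: 0.

0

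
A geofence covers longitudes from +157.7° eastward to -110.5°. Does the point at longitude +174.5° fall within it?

Yes

Band width going east from +157.7° to -110.5°: ((-110.5 − 157.7) mod 360) = 91.8°.
Offset of +174.5° east of the west edge: ((174.5 − 157.7) mod 360) = 16.8°.
16.8° ≤ 91.8° ⇒ inside.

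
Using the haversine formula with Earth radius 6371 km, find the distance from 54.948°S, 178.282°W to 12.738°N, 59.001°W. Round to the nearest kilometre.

Δλ = -59.001 − -178.282 = 119.281°.
Δφ = 12.738 − -54.948 = 67.686°.
a = sin²(Δφ/2) + cos φ₁ · cos φ₂ · sin²(Δλ/2) = 0.727243.
c = 2·atan2(√a, √(1−a)) = 2.04259 rad → d = 6371·c ≈ 13013.34 km.

13013 km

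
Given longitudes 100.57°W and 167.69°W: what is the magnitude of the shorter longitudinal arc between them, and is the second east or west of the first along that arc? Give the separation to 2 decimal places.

Raw difference: -167.69 − -100.57 = -67.12°.
Normalise into (−180°, 180°]: -67.12° stays -67.12°.
Negative ⇒ the second point lies to the west; separation 67.12°.

67.12° west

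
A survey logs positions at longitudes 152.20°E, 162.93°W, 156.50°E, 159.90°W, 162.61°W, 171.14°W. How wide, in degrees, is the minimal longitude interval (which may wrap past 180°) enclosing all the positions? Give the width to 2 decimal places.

Sort the longitudes: -171.14°, -162.93°, -162.61°, -159.90°, +152.20°, +156.50°.
Eastward gaps between consecutive values (wrapping around): 8.21°, 0.32°, 2.71°, 312.10°, 4.30°, 32.36°.
Largest gap = 312.10° ⇒ minimal covering band is its complement: 360° − 312.10° = 47.90°.
Band runs from +152.20° eastward to -159.90°, crossing the antimeridian.

47.90°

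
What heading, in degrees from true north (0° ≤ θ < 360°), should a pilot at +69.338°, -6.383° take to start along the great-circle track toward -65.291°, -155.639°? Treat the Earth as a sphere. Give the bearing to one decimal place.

Δλ = -155.639 − -6.383 = -149.256°.
θ = atan2( sin Δλ · cos φ₂ , cos φ₁ · sin φ₂ − sin φ₁ · cos φ₂ · cos Δλ )
  = atan2(-0.21369, 0.01561) = -85.823° → normalised to [0°, 360°): 274.177°.

274.2°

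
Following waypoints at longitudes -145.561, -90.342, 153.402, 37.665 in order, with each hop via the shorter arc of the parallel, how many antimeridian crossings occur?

1

Leg 1: -145.561° → -90.342°, shortest Δλ = 55.219° (east) — does not cross 180°.
Leg 2: -90.342° → +153.402°, shortest Δλ = -116.256° (west) — crosses 180°.
Leg 3: +153.402° → +37.665°, shortest Δλ = -115.737° (west) — does not cross 180°.
Total crossings: 1.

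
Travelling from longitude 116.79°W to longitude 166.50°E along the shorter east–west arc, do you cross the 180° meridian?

Naïve |166.50 − -116.79| = 283.29° > 180°, so the shorter arc goes the other way round — across 180°.
Signed shortest Δλ = ((166.50 − -116.79 + 180) mod 360) − 180 = -76.71°.
Going west by 76.71° from -116.79° passes through 180° before reaching +166.50°.

Yes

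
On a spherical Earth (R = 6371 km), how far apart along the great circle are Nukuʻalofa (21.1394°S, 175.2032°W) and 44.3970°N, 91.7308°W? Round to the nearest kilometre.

11138 km

Δλ = -91.7308 − -175.2032 = 83.4724°.
Δφ = 44.3970 − -21.1394 = 65.5364°.
a = sin²(Δφ/2) + cos φ₁ · cos φ₂ · sin²(Δλ/2) = 0.588276.
c = 2·atan2(√a, √(1−a)) = 1.74828 rad → d = 6371·c ≈ 11138.28 km.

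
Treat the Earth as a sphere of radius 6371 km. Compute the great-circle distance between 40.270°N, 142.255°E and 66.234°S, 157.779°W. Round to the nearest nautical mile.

6962 nmi

Δλ = -157.779 − 142.255 = -300.034°; wrapped into (−180°, 180°]: 59.966°.
Δφ = -66.234 − 40.270 = -106.504°.
a = sin²(Δφ/2) + cos φ₁ · cos φ₂ · sin²(Δλ/2) = 0.718836.
c = 2·atan2(√a, √(1−a)) = 2.02380 rad → d = 6371·c ≈ 12893.65 km ≈ 6962.01 nmi.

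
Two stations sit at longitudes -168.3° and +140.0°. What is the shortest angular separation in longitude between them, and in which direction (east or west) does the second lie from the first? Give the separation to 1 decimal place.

Raw difference: 140.0 − -168.3 = 308.3°.
Normalise into (−180°, 180°]: 308.3° − 360° = -51.7°.
Negative ⇒ the second point lies to the west; separation 51.7°.

51.7° west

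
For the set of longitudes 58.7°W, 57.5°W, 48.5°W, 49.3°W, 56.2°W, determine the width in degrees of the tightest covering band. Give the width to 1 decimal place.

10.2°

Sort the longitudes: -58.7°, -57.5°, -56.2°, -49.3°, -48.5°.
Eastward gaps between consecutive values (wrapping around): 1.2°, 1.3°, 6.9°, 0.8°, 349.8°.
Largest gap = 349.8° ⇒ minimal covering band is its complement: 360° − 349.8° = 10.2°.
Band runs from -58.7° eastward to -48.5°.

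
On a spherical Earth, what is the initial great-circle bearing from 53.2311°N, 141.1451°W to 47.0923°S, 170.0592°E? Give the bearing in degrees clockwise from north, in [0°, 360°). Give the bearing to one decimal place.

Δλ = 170.0592 − -141.1451 = 311.2043°; wrapped into (−180°, 180°]: -48.7957°.
θ = atan2( sin Δλ · cos φ₂ , cos φ₁ · sin φ₂ − sin φ₁ · cos φ₂ · cos Δλ )
  = atan2(-0.51222, -0.79770) = -147.294° → normalised to [0°, 360°): 212.706°.

212.7°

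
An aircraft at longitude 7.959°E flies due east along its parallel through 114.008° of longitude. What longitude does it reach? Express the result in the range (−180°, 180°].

121.967°E

Start at +7.959°; shift +114.008° → +121.967°.
+121.967° already lies in (−180°, 180°].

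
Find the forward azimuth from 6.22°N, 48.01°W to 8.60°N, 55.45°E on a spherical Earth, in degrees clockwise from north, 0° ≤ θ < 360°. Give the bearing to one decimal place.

79.8°

Δλ = 55.45 − -48.01 = 103.46°.
θ = atan2( sin Δλ · cos φ₂ , cos φ₁ · sin φ₂ − sin φ₁ · cos φ₂ · cos Δλ )
  = atan2(0.96160, 0.17359) = 79.767° → normalised to [0°, 360°): 79.767°.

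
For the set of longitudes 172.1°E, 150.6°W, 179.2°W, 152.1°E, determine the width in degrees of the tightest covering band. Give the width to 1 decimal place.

Sort the longitudes: -179.2°, -150.6°, +152.1°, +172.1°.
Eastward gaps between consecutive values (wrapping around): 28.6°, 302.7°, 20.0°, 8.7°.
Largest gap = 302.7° ⇒ minimal covering band is its complement: 360° − 302.7° = 57.3°.
Band runs from +152.1° eastward to -150.6°, crossing the antimeridian.

57.3°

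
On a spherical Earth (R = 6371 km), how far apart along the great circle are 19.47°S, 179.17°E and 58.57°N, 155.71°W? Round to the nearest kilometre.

Δλ = -155.71 − 179.17 = -334.88°; wrapped into (−180°, 180°]: 25.12°.
Δφ = 58.57 − -19.47 = 78.04°.
a = sin²(Δφ/2) + cos φ₁ · cos φ₂ · sin²(Δλ/2) = 0.419635.
c = 2·atan2(√a, √(1−a)) = 1.40937 rad → d = 6371·c ≈ 8979.07 km.

8979 km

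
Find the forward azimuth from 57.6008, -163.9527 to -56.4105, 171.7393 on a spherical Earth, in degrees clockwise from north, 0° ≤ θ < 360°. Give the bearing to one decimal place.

Δλ = 171.7393 − -163.9527 = 335.6920°; wrapped into (−180°, 180°]: -24.3080°.
θ = atan2( sin Δλ · cos φ₂ , cos φ₁ · sin φ₂ − sin φ₁ · cos φ₂ · cos Δλ )
  = atan2(-0.22774, -0.87205) = -165.364° → normalised to [0°, 360°): 194.636°.

194.6°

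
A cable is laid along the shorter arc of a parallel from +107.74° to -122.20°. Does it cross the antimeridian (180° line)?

Yes

Naïve |-122.20 − 107.74| = 229.94° > 180°, so the shorter arc goes the other way round — across 180°.
Signed shortest Δλ = ((-122.20 − 107.74 + 180) mod 360) − 180 = 130.06°.
Going east by 130.06° from +107.74° passes through 180° before reaching -122.20°.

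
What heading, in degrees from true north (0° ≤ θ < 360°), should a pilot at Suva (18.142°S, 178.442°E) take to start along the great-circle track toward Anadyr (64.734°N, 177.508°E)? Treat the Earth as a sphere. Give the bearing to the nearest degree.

0°

Δλ = 177.508 − 178.442 = -0.934°.
θ = atan2( sin Δλ · cos φ₂ , cos φ₁ · sin φ₂ − sin φ₁ · cos φ₂ · cos Δλ )
  = atan2(-0.00696, 0.99226) = -0.402° → normalised to [0°, 360°): 359.598°.
To the nearest degree that is 360°, which in [0°, 360°) is written 0°.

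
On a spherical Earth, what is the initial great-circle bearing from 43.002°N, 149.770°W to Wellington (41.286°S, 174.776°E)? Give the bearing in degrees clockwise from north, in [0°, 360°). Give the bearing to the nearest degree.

Δλ = 174.776 − -149.770 = 324.546°; wrapped into (−180°, 180°]: -35.454°.
θ = atan2( sin Δλ · cos φ₂ , cos φ₁ · sin φ₂ − sin φ₁ · cos φ₂ · cos Δλ )
  = atan2(-0.43586, -0.90001) = -154.160° → normalised to [0°, 360°): 205.840°.

206°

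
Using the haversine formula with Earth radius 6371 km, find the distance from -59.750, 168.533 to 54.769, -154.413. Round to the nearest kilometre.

13151 km

Δλ = -154.413 − 168.533 = -322.946°; wrapped into (−180°, 180°]: 37.054°.
Δφ = 54.769 − -59.750 = 114.519°.
a = sin²(Δφ/2) + cos φ₁ · cos φ₂ · sin²(Δλ/2) = 0.736840.
c = 2·atan2(√a, √(1−a)) = 2.06426 rad → d = 6371·c ≈ 13151.40 km.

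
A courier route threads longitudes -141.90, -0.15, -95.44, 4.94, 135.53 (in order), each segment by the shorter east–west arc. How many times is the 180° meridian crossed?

Leg 1: -141.90° → -0.15°, shortest Δλ = 141.75° (east) — does not cross 180°.
Leg 2: -0.15° → -95.44°, shortest Δλ = -95.29° (west) — does not cross 180°.
Leg 3: -95.44° → +4.94°, shortest Δλ = 100.38° (east) — does not cross 180°.
Leg 4: +4.94° → +135.53°, shortest Δλ = 130.59° (east) — does not cross 180°.
Total crossings: 0.

0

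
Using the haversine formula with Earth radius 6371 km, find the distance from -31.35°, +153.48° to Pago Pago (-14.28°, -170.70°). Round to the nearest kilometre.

Δλ = -170.70 − 153.48 = -324.18°; wrapped into (−180°, 180°]: 35.82°.
Δφ = -14.28 − -31.35 = 17.07°.
a = sin²(Δφ/2) + cos φ₁ · cos φ₂ · sin²(Δλ/2) = 0.100295.
c = 2·atan2(√a, √(1−a)) = 0.64448 rad → d = 6371·c ≈ 4106.00 km.

4106 km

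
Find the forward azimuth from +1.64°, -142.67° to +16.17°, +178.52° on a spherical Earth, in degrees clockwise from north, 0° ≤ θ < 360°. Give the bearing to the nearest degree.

Δλ = 178.52 − -142.67 = 321.19°; wrapped into (−180°, 180°]: -38.81°.
θ = atan2( sin Δλ · cos φ₂ , cos φ₁ · sin φ₂ − sin φ₁ · cos φ₂ · cos Δλ )
  = atan2(-0.60195, 0.25696) = -66.884° → normalised to [0°, 360°): 293.116°.

293°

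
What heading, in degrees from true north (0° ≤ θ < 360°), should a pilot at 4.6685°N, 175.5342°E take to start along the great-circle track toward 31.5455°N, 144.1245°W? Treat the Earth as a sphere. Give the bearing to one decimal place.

49.7°

Δλ = -144.1245 − 175.5342 = -319.6587°; wrapped into (−180°, 180°]: 40.3413°.
θ = atan2( sin Δλ · cos φ₂ , cos φ₁ · sin φ₂ − sin φ₁ · cos φ₂ · cos Δλ )
  = atan2(0.55168, 0.46857) = 49.657° → normalised to [0°, 360°): 49.657°.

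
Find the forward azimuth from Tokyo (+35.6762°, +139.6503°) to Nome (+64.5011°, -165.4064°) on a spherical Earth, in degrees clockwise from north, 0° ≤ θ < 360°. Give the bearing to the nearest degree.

Δλ = -165.4064 − 139.6503 = -305.0567°; wrapped into (−180°, 180°]: 54.9433°.
θ = atan2( sin Δλ · cos φ₂ , cos φ₁ · sin φ₂ − sin φ₁ · cos φ₂ · cos Δλ )
  = atan2(0.35240, 0.58899) = 30.892° → normalised to [0°, 360°): 30.892°.

31°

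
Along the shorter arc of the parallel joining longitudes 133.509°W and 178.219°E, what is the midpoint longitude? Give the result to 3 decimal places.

157.645°W

Signed shortest Δλ from -133.509° to +178.219° is -48.272°.
Midpoint longitude = -133.509° + (-48.272°)/2 = -133.509° − 24.136° = -157.645°.
(The naïve average (-133.509 + +178.219)/2 = 22.355° is on the wrong side of the globe.)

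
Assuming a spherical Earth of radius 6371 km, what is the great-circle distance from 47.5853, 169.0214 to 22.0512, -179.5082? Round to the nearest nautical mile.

1630 nmi

Δλ = -179.5082 − 169.0214 = -348.5296°; wrapped into (−180°, 180°]: 11.4704°.
Δφ = 22.0512 − 47.5853 = -25.5341°.
a = sin²(Δφ/2) + cos φ₁ · cos φ₂ · sin²(Δλ/2) = 0.055078.
c = 2·atan2(√a, √(1−a)) = 0.47380 rad → d = 6371·c ≈ 3018.55 km ≈ 1629.89 nmi.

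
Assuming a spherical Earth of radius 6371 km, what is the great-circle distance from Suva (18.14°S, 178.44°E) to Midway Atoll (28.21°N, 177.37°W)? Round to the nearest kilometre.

Δλ = -177.37 − 178.44 = -355.81°; wrapped into (−180°, 180°]: 4.19°.
Δφ = 28.21 − -18.14 = 46.35°.
a = sin²(Δφ/2) + cos φ₁ · cos φ₂ · sin²(Δλ/2) = 0.155993.
c = 2·atan2(√a, √(1−a)) = 0.81205 rad → d = 6371·c ≈ 5173.56 km.

5174 km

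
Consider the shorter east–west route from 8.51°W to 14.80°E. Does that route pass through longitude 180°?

Signed shortest Δλ = ((14.80 − -8.51 + 180) mod 360) − 180 = 23.31°.
Going east by 23.31° from -8.51° reaches +14.80° without touching 180°.

No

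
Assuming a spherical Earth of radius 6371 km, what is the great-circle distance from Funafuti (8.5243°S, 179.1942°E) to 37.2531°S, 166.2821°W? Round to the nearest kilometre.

Δλ = -166.2821 − 179.1942 = -345.4763°; wrapped into (−180°, 180°]: 14.5237°.
Δφ = -37.2531 − -8.5243 = -28.7288°.
a = sin²(Δφ/2) + cos φ₁ · cos φ₂ · sin²(Δλ/2) = 0.074125.
c = 2·atan2(√a, √(1−a)) = 0.55148 rad → d = 6371·c ≈ 3513.48 km.

3513 km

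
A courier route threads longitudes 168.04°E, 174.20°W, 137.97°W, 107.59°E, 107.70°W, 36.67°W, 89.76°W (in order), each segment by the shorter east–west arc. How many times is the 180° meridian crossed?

Leg 1: +168.04° → -174.20°, shortest Δλ = 17.76° (east) — crosses 180°.
Leg 2: -174.20° → -137.97°, shortest Δλ = 36.23° (east) — does not cross 180°.
Leg 3: -137.97° → +107.59°, shortest Δλ = -114.44° (west) — crosses 180°.
Leg 4: +107.59° → -107.70°, shortest Δλ = 144.71° (east) — crosses 180°.
Leg 5: -107.70° → -36.67°, shortest Δλ = 71.03° (east) — does not cross 180°.
Leg 6: -36.67° → -89.76°, shortest Δλ = -53.09° (west) — does not cross 180°.
Total crossings: 3.

3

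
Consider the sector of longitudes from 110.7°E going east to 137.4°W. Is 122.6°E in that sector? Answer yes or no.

Yes

Band width going east from +110.7° to -137.4°: ((-137.4 − 110.7) mod 360) = 111.9°.
Offset of +122.6° east of the west edge: ((122.6 − 110.7) mod 360) = 11.9°.
11.9° ≤ 111.9° ⇒ inside.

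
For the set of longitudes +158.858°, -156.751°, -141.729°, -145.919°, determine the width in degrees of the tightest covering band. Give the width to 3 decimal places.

59.413°

Sort the longitudes: -156.751°, -145.919°, -141.729°, +158.858°.
Eastward gaps between consecutive values (wrapping around): 10.832°, 4.190°, 300.587°, 44.391°.
Largest gap = 300.587° ⇒ minimal covering band is its complement: 360° − 300.587° = 59.413°.
Band runs from +158.858° eastward to -141.729°, crossing the antimeridian.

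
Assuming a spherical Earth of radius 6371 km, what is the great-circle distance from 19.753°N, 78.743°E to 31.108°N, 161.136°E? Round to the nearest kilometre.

Δλ = 161.136 − 78.743 = 82.393°.
Δφ = 31.108 − 19.753 = 11.355°.
a = sin²(Δφ/2) + cos φ₁ · cos φ₂ · sin²(Δλ/2) = 0.359359.
c = 2·atan2(√a, √(1−a)) = 1.28567 rad → d = 6371·c ≈ 8190.98 km.

8191 km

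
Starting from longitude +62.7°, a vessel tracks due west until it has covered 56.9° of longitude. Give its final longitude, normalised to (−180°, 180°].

+5.8°

Start at +62.7°; shift −56.9° → +5.8°.
+5.8° already lies in (−180°, 180°].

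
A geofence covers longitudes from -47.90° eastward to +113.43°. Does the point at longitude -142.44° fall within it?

No

Band width going east from -47.90° to +113.43°: ((113.43 − -47.90) mod 360) = 161.33°.
Offset of -142.44° east of the west edge: ((-142.44 − -47.90) mod 360) = 265.46°.
265.46° > 161.33° ⇒ outside.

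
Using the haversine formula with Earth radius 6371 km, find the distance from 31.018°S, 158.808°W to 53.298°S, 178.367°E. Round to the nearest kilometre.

Δλ = 178.367 − -158.808 = 337.175°; wrapped into (−180°, 180°]: -22.825°.
Δφ = -53.298 − -31.018 = -22.280°.
a = sin²(Δφ/2) + cos φ₁ · cos φ₂ · sin²(Δλ/2) = 0.057383.
c = 2·atan2(√a, √(1−a)) = 0.48380 rad → d = 6371·c ≈ 3082.28 km.

3082 km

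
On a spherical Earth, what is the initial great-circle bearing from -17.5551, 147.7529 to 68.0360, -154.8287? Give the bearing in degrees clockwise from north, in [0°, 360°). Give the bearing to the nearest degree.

Δλ = -154.8287 − 147.7529 = -302.5816°; wrapped into (−180°, 180°]: 57.4184°.
θ = atan2( sin Δλ · cos φ₂ , cos φ₁ · sin φ₂ − sin φ₁ · cos φ₂ · cos Δλ )
  = atan2(0.31516, 0.94498) = 18.444° → normalised to [0°, 360°): 18.444°.

18°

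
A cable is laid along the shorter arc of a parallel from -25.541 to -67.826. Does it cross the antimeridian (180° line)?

Signed shortest Δλ = ((-67.826 − -25.541 + 180) mod 360) − 180 = -42.285°.
Going west by 42.285° from -25.541° reaches -67.826° without touching 180°.

No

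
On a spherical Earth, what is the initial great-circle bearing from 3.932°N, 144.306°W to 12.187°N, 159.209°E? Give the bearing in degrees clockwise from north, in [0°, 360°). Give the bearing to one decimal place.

282.0°

Δλ = 159.209 − -144.306 = 303.515°; wrapped into (−180°, 180°]: -56.485°.
θ = atan2( sin Δλ · cos φ₂ , cos φ₁ · sin φ₂ − sin φ₁ · cos φ₂ · cos Δλ )
  = atan2(-0.81495, 0.17360) = -77.975° → normalised to [0°, 360°): 282.025°.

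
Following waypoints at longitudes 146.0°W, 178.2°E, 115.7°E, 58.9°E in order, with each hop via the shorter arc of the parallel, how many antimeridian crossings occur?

Leg 1: -146.0° → +178.2°, shortest Δλ = -35.8° (west) — crosses 180°.
Leg 2: +178.2° → +115.7°, shortest Δλ = -62.5° (west) — does not cross 180°.
Leg 3: +115.7° → +58.9°, shortest Δλ = -56.8° (west) — does not cross 180°.
Total crossings: 1.

1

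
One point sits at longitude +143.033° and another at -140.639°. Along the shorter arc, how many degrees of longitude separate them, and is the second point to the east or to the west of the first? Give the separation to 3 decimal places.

Raw difference: -140.639 − 143.033 = -283.672°.
Normalise into (−180°, 180°]: -283.672° + 360° = 76.328°.
Positive ⇒ the second point lies to the east; separation 76.328°.

76.328° east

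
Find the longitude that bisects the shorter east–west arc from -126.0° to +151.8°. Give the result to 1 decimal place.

Signed shortest Δλ from -126.0° to +151.8° is -82.2°.
Midpoint longitude = -126.0° + (-82.2°)/2 = -126.0° − 41.1° = -167.1°.
(The naïve average (-126.0 + +151.8)/2 = 12.9° is on the wrong side of the globe.)

-167.1°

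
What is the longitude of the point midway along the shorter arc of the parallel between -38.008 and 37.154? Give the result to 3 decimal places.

-0.427°

Signed shortest Δλ from -38.008° to +37.154° is +75.162°.
Midpoint longitude = -38.008° + (+75.162°)/2 = -38.008° + 37.581° = -0.427°.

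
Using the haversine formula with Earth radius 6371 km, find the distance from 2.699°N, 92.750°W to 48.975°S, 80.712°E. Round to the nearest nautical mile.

8009 nmi

Δλ = 80.712 − -92.750 = 173.462°.
Δφ = -48.975 − 2.699 = -51.674°.
a = sin²(Δφ/2) + cos φ₁ · cos φ₂ · sin²(Δλ/2) = 0.843461.
c = 2·atan2(√a, √(1−a)) = 2.32804 rad → d = 6371·c ≈ 14831.94 km ≈ 8008.61 nmi.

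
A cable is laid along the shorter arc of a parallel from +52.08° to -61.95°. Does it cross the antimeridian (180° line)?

Signed shortest Δλ = ((-61.95 − 52.08 + 180) mod 360) − 180 = -114.03°.
Going west by 114.03° from +52.08° reaches -61.95° without touching 180°.

No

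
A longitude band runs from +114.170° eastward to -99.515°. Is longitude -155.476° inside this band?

Band width going east from +114.170° to -99.515°: ((-99.515 − 114.170) mod 360) = 146.315°.
Offset of -155.476° east of the west edge: ((-155.476 − 114.170) mod 360) = 90.354°.
90.354° ≤ 146.315° ⇒ inside.

Yes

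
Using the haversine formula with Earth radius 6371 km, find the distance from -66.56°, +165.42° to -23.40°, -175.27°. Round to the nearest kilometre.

Δλ = -175.27 − 165.42 = -340.69°; wrapped into (−180°, 180°]: 19.31°.
Δφ = -23.40 − -66.56 = 43.16°.
a = sin²(Δφ/2) + cos φ₁ · cos φ₂ · sin²(Δλ/2) = 0.145546.
c = 2·atan2(√a, √(1−a)) = 0.78285 rad → d = 6371·c ≈ 4987.52 km.

4988 km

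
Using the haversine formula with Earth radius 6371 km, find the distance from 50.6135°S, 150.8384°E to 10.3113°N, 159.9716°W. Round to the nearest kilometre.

8268 km

Δλ = -159.9716 − 150.8384 = -310.8100°; wrapped into (−180°, 180°]: 49.1900°.
Δφ = 10.3113 − -50.6135 = 60.9248°.
a = sin²(Δφ/2) + cos φ₁ · cos φ₂ · sin²(Δλ/2) = 0.365165.
c = 2·atan2(√a, √(1−a)) = 1.29775 rad → d = 6371·c ≈ 8267.94 km.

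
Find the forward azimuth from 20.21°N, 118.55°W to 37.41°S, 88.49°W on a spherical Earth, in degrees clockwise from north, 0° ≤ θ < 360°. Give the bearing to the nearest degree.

154°

Δλ = -88.49 − -118.55 = 30.06°.
θ = atan2( sin Δλ · cos φ₂ , cos φ₁ · sin φ₂ − sin φ₁ · cos φ₂ · cos Δλ )
  = atan2(0.39787, -0.80761) = 153.772° → normalised to [0°, 360°): 153.772°.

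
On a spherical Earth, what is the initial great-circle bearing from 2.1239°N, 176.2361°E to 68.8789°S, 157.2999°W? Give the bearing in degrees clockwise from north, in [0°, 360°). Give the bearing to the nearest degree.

Δλ = -157.2999 − 176.2361 = -333.5360°; wrapped into (−180°, 180°]: 26.4640°.
θ = atan2( sin Δλ · cos φ₂ , cos φ₁ · sin φ₂ − sin φ₁ · cos φ₂ · cos Δλ )
  = atan2(0.16058, -0.94414) = 170.347° → normalised to [0°, 360°): 170.347°.

170°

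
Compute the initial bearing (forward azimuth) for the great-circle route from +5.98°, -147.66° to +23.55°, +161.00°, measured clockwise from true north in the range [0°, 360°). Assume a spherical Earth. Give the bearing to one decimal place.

Δλ = 161.00 − -147.66 = 308.66°; wrapped into (−180°, 180°]: -51.34°.
θ = atan2( sin Δλ · cos φ₂ , cos φ₁ · sin φ₂ − sin φ₁ · cos φ₂ · cos Δλ )
  = atan2(-0.71583, 0.33771) = -64.743° → normalised to [0°, 360°): 295.257°.

295.3°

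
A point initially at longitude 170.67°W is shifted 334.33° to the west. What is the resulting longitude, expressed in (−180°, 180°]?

Start at -170.67°; shift −334.33° → -505.00°.
-505.00° lies outside (−180°, 180°]; add 360° → -145.00°.

145.00°W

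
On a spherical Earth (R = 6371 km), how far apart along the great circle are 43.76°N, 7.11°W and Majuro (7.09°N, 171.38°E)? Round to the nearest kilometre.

Δλ = 171.38 − -7.11 = 178.49°.
Δφ = 7.09 − 43.76 = -36.67°.
a = sin²(Δφ/2) + cos φ₁ · cos φ₂ · sin²(Δλ/2) = 0.815552.
c = 2·atan2(√a, √(1−a)) = 2.25377 rad → d = 6371·c ≈ 14358.78 km.

14359 km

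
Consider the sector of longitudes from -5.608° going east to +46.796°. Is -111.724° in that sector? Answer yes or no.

Band width going east from -5.608° to +46.796°: ((46.796 − -5.608) mod 360) = 52.404°.
Offset of -111.724° east of the west edge: ((-111.724 − -5.608) mod 360) = 253.884°.
253.884° > 52.404° ⇒ outside.

No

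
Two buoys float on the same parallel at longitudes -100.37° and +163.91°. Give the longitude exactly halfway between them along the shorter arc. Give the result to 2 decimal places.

-148.23°

Signed shortest Δλ from -100.37° to +163.91° is -95.72°.
Midpoint longitude = -100.37° + (-95.72°)/2 = -100.37° − 47.86° = -148.23°.
(The naïve average (-100.37 + +163.91)/2 = 31.77° is on the wrong side of the globe.)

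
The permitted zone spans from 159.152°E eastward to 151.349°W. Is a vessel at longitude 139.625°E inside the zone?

Band width going east from +159.152° to -151.349°: ((-151.349 − 159.152) mod 360) = 49.499°.
Offset of +139.625° east of the west edge: ((139.625 − 159.152) mod 360) = 340.473°.
340.473° > 49.499° ⇒ outside.

No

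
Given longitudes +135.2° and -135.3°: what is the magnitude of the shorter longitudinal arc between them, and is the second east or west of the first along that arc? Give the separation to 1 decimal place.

89.5° east

Raw difference: -135.3 − 135.2 = -270.5°.
Normalise into (−180°, 180°]: -270.5° + 360° = 89.5°.
Positive ⇒ the second point lies to the east; separation 89.5°.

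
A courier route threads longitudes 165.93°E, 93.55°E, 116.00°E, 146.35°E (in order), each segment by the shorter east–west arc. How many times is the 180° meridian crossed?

Leg 1: +165.93° → +93.55°, shortest Δλ = -72.38° (west) — does not cross 180°.
Leg 2: +93.55° → +116.00°, shortest Δλ = 22.45° (east) — does not cross 180°.
Leg 3: +116.00° → +146.35°, shortest Δλ = 30.35° (east) — does not cross 180°.
Total crossings: 0.

0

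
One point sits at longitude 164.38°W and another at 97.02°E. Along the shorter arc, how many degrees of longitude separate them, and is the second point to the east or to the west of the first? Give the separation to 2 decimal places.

Raw difference: 97.02 − -164.38 = 261.4°.
Normalise into (−180°, 180°]: 261.4° − 360° = -98.6°.
Negative ⇒ the second point lies to the west; separation 98.60°.

98.60° west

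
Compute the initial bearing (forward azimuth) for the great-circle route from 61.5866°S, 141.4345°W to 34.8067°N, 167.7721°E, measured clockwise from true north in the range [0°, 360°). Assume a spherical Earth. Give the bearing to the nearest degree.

Δλ = 167.7721 − -141.4345 = 309.2066°; wrapped into (−180°, 180°]: -50.7934°.
θ = atan2( sin Δλ · cos φ₂ , cos φ₁ · sin φ₂ − sin φ₁ · cos φ₂ · cos Δλ )
  = atan2(-0.63623, 0.72811) = -41.148° → normalised to [0°, 360°): 318.852°.

319°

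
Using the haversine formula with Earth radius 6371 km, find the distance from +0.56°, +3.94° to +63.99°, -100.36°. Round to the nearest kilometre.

10643 km

Δλ = -100.36 − 3.94 = -104.30°.
Δφ = 63.99 − 0.56 = 63.43°.
a = sin²(Δφ/2) + cos φ₁ · cos φ₂ · sin²(Δλ/2) = 0.549764.
c = 2·atan2(√a, √(1−a)) = 1.67049 rad → d = 6371·c ≈ 10642.68 km.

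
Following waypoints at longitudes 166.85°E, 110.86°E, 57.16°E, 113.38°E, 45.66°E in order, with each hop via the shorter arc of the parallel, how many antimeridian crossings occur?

Leg 1: +166.85° → +110.86°, shortest Δλ = -55.99° (west) — does not cross 180°.
Leg 2: +110.86° → +57.16°, shortest Δλ = -53.7° (west) — does not cross 180°.
Leg 3: +57.16° → +113.38°, shortest Δλ = 56.22° (east) — does not cross 180°.
Leg 4: +113.38° → +45.66°, shortest Δλ = -67.72° (west) — does not cross 180°.
Total crossings: 0.

0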